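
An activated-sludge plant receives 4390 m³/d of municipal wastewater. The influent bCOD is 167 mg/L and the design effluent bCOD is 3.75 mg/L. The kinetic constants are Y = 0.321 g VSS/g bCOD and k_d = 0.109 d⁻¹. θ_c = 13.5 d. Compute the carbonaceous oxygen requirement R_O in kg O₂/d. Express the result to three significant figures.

R_O ≈ 584 kg O₂/d

Observed yield with endogenous decay: Y_obs = Y / (1 + k_d·θ_c) = 0.321 / (1 + 0.109 × 13.5) = 0.321 / 2.471 = 0.1299 g VSS/g bCOD.
Substrate removed = Q·(S₀ − S) = 4390 m³/d × (167 − 3.75) g/m³ = 7.17×10^5 g/d = 716.7 kg/d.
Biomass synthesised: P_X = Y_obs × 716.7 = 93.08 kg VSS/d.
R_O = Q·(S₀ − S) − 1.42·P_X = 716.7 − 1.42 × 93.08 = 584.5 kg O₂/d.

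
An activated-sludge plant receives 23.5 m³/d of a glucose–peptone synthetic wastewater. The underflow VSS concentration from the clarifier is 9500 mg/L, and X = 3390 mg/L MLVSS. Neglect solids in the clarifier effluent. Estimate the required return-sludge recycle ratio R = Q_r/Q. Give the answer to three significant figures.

R ≈ 0.555

Mass balance around the secondary clarifier (neglecting effluent solids): R = X / (X_r − X) = 3390 / (9500 − 3390) = 0.5548.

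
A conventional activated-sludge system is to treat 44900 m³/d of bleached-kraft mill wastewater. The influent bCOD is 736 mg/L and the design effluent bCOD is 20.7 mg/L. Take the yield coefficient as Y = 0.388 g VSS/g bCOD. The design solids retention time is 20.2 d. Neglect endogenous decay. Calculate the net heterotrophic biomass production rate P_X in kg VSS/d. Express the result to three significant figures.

P_X ≈ 12500 kg VSS/d

With endogenous decay neglected, the observed yield equals the true yield: Y_obs = Y = 0.388 g VSS/g bCOD.
ΔS = 736 − 20.7 = 715.3 mg/L, so the substrate removal rate is 44900 × 715.3/1000 = 32117 kg bCOD/d.
P_X = Y_obs · Q(S₀ − S) = 0.3880 × 32117 = 12461 kg VSS/d.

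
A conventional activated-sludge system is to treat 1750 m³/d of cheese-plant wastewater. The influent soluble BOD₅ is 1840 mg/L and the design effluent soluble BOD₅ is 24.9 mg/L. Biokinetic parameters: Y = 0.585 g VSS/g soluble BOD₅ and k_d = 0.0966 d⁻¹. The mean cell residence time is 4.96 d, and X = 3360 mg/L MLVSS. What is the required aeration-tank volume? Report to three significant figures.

Rearranging the biomass balance for a CMAS with decay, V = Y·Q·ΔS·θ_c / [X·(1+k_d θ_c)] = 0.585 × 1750 × (1840 − 24.9) × 4.96 / [3360 × (1 + 0.0966 × 4.96)] = 9.22×10^6 / 4970 = 1855 m³.

V ≈ 1850 m³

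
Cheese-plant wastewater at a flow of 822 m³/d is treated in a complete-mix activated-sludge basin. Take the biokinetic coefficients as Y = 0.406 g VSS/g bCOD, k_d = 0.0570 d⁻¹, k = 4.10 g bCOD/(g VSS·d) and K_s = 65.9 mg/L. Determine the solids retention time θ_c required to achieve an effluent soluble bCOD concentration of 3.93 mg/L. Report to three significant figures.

θ_c ≈ 27.3 d

At the target effluent, Y k S/(K_s+S) = 0.406×4.10×3.93/69.83 = 0.09368 d⁻¹.
Then 1/θ_c = μ − k_d = 0.09368 − 0.0570 = 0.03668 d⁻¹, giving θ_c = 27.26 d.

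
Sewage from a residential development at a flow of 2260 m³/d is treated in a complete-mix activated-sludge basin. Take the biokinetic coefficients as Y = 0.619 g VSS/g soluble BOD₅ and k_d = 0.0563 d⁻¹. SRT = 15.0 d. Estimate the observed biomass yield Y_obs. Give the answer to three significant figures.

Y_obs ≈ 0.336 g VSS/g soluble BOD₅

Y_obs = Y / (1 + k_d θ_c) = 0.619 / (1 + 0.0563 × 15.0) = 0.619 / 1.845 = 0.3356.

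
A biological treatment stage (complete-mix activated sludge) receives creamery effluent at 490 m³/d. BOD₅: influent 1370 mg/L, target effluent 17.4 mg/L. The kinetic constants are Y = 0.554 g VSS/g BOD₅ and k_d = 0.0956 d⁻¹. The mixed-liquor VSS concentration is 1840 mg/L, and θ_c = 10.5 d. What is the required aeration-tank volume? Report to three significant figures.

V ≈ 1050 m³

Rearranging the biomass balance for a CMAS with decay, V = Y·Q·ΔS·θ_c / [X·(1+k_d θ_c)] = 0.554 × 490 × (1370 − 17.4) × 10.5 / [1840 × (1 + 0.0956 × 10.5)] = 3.86×10^6 / 3687 = 1046 m³.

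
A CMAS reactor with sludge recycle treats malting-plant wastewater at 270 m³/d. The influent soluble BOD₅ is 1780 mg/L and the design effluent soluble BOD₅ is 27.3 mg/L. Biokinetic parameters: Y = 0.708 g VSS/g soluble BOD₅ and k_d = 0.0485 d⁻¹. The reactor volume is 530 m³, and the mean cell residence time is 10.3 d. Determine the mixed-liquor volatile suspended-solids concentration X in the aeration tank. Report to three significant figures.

From V·X·(1 + k_d·θ_c) = Y·Q·(S₀ − S)·θ_c: X = 0.708 × 270 × (1780 − 27.3) × 10.3 / [530 × (1 + 0.0485 × 10.3)] = 4342 mg/L.

X ≈ 4340 mg/L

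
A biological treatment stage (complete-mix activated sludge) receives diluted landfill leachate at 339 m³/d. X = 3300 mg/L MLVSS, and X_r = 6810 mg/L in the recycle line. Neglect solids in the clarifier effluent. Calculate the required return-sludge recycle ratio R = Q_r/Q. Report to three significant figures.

Solids balance on the clarifier gives (1+R)X = R·X_r, so R = X/(X_r − X) = 3300 / (6810 − 3300) = 0.9402.

R ≈ 0.940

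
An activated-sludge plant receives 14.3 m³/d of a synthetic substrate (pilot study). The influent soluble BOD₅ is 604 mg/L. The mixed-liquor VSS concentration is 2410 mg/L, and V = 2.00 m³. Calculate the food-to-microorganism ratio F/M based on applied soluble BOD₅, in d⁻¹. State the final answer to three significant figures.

F/M ≈ 1.79 d⁻¹

F/M = applied load / biomass = Q·S₀/(V·X) = 14.3 × 604 / (2.000 × 2410) = 1.792 d⁻¹.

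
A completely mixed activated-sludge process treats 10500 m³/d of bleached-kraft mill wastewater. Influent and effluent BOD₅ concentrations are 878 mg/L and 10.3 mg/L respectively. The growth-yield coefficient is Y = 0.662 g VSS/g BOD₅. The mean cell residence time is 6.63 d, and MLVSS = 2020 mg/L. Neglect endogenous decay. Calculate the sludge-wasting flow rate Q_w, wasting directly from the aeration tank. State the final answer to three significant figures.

Q_w ≈ 2990 m³/d

Biomass mass balance (decay neglected): V·X = Y·Q·(S₀ − S)·θ_c, so V = 0.662 × 10500 × (878 − 10.3) × 6.63 / 2020 = 19796 m³.
With mixed-liquor wasting, θ_c = V/Q_w, so Q_w = V/θ_c = 19796/6.63 = 2986 m³/d.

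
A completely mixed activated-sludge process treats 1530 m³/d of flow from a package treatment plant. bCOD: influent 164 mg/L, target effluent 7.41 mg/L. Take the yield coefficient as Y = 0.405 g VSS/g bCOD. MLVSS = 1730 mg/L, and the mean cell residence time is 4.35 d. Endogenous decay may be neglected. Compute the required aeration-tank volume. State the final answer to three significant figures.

V ≈ 244 m³

Biomass mass balance (decay neglected): V·X = Y·Q·(S₀ − S)·θ_c, so V = 0.405 × 1530 × (164 − 7.41) × 4.35 / 1730 = 244.0 m³.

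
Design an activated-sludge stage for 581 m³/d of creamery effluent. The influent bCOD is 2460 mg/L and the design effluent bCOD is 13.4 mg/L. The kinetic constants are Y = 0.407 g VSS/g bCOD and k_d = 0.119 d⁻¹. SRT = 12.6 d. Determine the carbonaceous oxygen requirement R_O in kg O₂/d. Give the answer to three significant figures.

Correct the yield for decay: Y_obs = Y/(1 + k_d θ_c) = 0.407 / (1 + 0.119 × 12.6) = 0.407 / 2.499 = 0.1628.
Q·(S₀ − S) = 581 × (2460 − 13.4) × 10⁻³ = 1421 kg/d removed.
Net sludge production P_X = 0.1628 × 1421 = 231.5 kg VSS/d.
R_O = Q·ΔS − 1.42 P_X = 1421 − 328.7 = 1093 kg O₂/d.

R_O ≈ 1090 kg O₂/d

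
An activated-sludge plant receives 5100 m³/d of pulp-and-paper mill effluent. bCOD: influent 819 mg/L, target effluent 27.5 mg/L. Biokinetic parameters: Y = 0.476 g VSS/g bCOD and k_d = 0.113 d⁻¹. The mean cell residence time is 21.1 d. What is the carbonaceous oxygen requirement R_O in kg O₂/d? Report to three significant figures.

R_O ≈ 3230 kg O₂/d

Y_obs = Y / (1 + k_d θ_c) = 0.476 / (1 + 0.113 × 21.1) = 0.476 / 3.384 = 0.1406.
Q·(S₀ − S) = 5100 × (819 − 27.5) × 10⁻³ = 4037 kg/d removed.
P_X = Y_obs·Q·(S₀ − S) = 0.1406 × 4037 = 567.8 kg VSS/d.
R_O = Q·ΔS − 1.42 P_X = 4037 − 806.2 = 3230 kg O₂/d.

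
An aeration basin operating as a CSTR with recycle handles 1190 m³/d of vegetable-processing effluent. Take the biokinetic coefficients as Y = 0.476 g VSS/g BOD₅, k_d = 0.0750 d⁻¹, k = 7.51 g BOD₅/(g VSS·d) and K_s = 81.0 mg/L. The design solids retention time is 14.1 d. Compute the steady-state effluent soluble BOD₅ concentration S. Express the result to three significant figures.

S ≈ 3.45 mg/L

For a completely mixed reactor with recycle the Lawrence–McCarty relation gives S = K_s·(1 + k_d·θ_c) / [θ_c·(Y·k − k_d) − 1] = 81.0 × (1 + 0.0750 × 14.1) / [14.1 × (0.476 × 7.51 − 0.0750) − 1] = 166.7 / 48.35 = 3.447 mg/L.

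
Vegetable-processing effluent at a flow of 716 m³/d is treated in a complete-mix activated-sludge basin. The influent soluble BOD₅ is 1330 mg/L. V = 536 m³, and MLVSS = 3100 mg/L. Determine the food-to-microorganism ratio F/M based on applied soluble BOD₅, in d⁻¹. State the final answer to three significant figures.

F/M ≈ 0.573 d⁻¹

F/M = Q·S₀ / (V·X) = 716 × 1330 / (536.0 × 3100) = 0.5731 g soluble BOD₅·(g VSS·d)⁻¹.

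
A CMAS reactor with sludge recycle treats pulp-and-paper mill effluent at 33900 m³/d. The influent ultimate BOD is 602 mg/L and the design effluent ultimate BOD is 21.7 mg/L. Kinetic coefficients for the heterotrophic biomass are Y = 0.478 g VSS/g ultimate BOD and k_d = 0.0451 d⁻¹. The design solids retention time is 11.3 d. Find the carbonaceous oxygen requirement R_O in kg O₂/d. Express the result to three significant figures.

R_O ≈ 10800 kg O₂/d

Y_obs = Y / (1 + k_d θ_c) = 0.478 / (1 + 0.0451 × 11.3) = 0.478 / 1.510 = 0.3166.
Q·(S₀ − S) = 33900 × (602 − 21.7) × 10⁻³ = 19672 kg/d removed.
Net sludge production P_X = 0.3166 × 19672 = 6229 kg VSS/d.
Carbonaceous O₂ demand = substrate oxidised − cell-mass equivalent = 19672 − 1.42 × 6229 = 10827 kg O₂/d.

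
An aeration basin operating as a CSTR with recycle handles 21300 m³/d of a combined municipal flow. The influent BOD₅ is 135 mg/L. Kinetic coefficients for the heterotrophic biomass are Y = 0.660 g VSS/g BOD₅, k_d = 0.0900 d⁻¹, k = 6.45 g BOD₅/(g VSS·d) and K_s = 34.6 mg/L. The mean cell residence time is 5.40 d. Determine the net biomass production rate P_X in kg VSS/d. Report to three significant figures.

P_X ≈ 1250 kg VSS/d

For a completely mixed reactor with recycle the Lawrence–McCarty relation gives S = K_s·(1 + k_d·θ_c) / [θ_c·(Y·k − k_d) − 1] = 34.6 × (1 + 0.0900 × 5.40) / [5.40 × (0.660 × 6.45 − 0.0900) − 1] = 51.42 / 21.50 = 2.391 mg/L.
The observed yield is Y_obs = Y/(1 + k_d·θ_c) = 0.660 / (1 + 0.0900 × 5.40) = 0.660 / 1.486 = 0.4441 g VSS per g BOD₅ removed.
ΔS = 135 − 2.39 = 132.6 mg/L, so the substrate removal rate is 21300 × 132.6/1000 = 2825 kg BOD₅/d.
P_X = Y_obs · Q(S₀ − S) = 0.4441 × 2825 = 1255 kg VSS/d.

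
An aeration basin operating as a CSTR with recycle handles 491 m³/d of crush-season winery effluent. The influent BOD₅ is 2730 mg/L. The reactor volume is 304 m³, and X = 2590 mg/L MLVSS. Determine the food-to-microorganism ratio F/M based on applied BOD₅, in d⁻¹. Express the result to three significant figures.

F/M = applied load / biomass = Q·S₀/(V·X) = 491 × 2730 / (304.0 × 2590) = 1.702 d⁻¹.

F/M ≈ 1.70 d⁻¹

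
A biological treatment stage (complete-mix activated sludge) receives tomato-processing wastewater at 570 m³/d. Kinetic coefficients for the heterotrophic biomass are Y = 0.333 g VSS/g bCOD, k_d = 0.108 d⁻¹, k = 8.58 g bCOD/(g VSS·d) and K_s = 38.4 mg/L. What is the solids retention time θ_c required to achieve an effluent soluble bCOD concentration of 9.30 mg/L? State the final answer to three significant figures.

Specific growth rate at S = 9.30 mg/L: μ = YkS/(K_s+S) = 0.333·8.58·9.30/(38.4+9.30) = 0.5571 d⁻¹.
Then 1/θ_c = μ − k_d = 0.5571 − 0.108 = 0.4491 d⁻¹, giving θ_c = 2.227 d.

θ_c ≈ 2.23 d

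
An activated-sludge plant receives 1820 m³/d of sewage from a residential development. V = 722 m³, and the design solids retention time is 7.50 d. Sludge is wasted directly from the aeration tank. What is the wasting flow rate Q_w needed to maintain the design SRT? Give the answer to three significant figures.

Wasting from the aeration tank: Q_w = V / θ_c = 722.0 / 7.50 = 96.27 m³/d.

Q_w ≈ 96.3 m³/d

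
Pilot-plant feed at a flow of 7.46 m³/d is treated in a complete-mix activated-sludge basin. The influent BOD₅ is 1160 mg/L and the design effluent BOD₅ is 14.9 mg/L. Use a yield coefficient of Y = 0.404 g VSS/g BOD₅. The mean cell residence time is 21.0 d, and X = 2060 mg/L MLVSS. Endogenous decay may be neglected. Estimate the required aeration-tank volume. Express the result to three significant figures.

V ≈ 35.2 m³

Biomass mass balance (decay neglected): V·X = Y·Q·(S₀ − S)·θ_c, so V = 0.404 × 7.46 × (1160 − 14.9) × 21.0 / 2060 = 35.18 m³.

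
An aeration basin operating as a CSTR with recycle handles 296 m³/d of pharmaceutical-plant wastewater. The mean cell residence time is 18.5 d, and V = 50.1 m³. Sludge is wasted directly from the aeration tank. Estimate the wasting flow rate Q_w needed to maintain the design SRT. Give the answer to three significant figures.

Q_w ≈ 2.71 m³/d

With mixed-liquor wasting, θ_c = V/Q_w, so Q_w = V/θ_c = 50.10/18.5 = 2.708 m³/d.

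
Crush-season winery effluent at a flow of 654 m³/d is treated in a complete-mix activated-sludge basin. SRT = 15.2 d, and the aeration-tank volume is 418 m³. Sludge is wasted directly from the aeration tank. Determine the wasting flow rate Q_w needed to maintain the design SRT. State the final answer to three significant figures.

Q_w ≈ 27.5 m³/d

With mixed-liquor wasting, θ_c = V/Q_w, so Q_w = V/θ_c = 418.0/15.2 = 27.50 m³/d.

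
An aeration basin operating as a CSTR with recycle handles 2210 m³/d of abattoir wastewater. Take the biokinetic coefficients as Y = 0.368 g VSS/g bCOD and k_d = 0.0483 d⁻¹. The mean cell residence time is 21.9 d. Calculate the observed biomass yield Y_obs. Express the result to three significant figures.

Correct the yield for decay: Y_obs = Y/(1 + k_d θ_c) = 0.368 / (1 + 0.0483 × 21.9) = 0.368 / 2.058 = 0.1788.

Y_obs ≈ 0.179 g VSS/g bCOD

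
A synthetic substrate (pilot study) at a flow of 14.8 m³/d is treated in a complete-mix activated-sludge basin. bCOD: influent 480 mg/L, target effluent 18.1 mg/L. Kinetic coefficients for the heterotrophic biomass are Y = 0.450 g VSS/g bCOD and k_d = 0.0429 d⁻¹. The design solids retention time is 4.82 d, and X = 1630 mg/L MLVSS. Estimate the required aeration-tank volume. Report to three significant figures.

Rearranging the biomass balance for a CMAS with decay, V = Y·Q·ΔS·θ_c / [X·(1+k_d θ_c)] = 0.450 × 14.8 × (480 − 18.1) × 4.82 / [1630 × (1 + 0.0429 × 4.82)] = 1.48×10^4 / 1967 = 7.538 m³.

V ≈ 7.54 m³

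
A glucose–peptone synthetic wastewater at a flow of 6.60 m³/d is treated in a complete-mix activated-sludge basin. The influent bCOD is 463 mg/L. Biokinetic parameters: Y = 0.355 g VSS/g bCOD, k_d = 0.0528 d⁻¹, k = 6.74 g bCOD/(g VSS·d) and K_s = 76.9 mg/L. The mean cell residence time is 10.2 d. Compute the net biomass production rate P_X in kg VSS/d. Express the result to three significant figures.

P_X ≈ 0.697 kg VSS/d

Effluent substrate depends only on kinetics and SRT: S = K_s(1 + k_d θ_c) / [θ_c(Yk − k_d) − 1] = 76.9 × (1 + 0.0528 × 10.2) / [10.2 × (0.355 × 6.74 − 0.0528) − 1] = 118.3 / 22.87 = 5.174 mg/L.
Observed yield with endogenous decay: Y_obs = Y / (1 + k_d·θ_c) = 0.355 / (1 + 0.0528 × 10.2) = 0.355 / 1.539 = 0.2307 g VSS/g bCOD.
Q·(S₀ − S) = 6.60 × (463 − 5.17) × 10⁻³ = 3.022 kg/d removed.
P_X = Y_obs · Q(S₀ − S) = 0.2307 × 3.022 = 0.6972 kg VSS/d.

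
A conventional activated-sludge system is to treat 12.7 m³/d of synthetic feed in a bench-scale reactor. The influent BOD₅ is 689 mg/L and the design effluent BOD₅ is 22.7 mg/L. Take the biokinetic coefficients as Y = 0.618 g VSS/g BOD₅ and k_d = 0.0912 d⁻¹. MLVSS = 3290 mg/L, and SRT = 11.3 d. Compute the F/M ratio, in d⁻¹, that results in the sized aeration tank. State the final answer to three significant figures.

F/M ≈ 0.301 d⁻¹

Steady-state biomass mass balance: V·X·(1 + k_d·θ_c) = Y·Q·(S₀ − S)·θ_c, so V = 0.618 × 12.7 × (689 − 22.7) × 11.3 / [3290 × (1 + 0.0912 × 11.3)] = 5.91×10^4 / 6681 = 8.846 m³.
F/M = Q·S₀ / (V·X) = 12.7 × 689 / (8.846 × 3290) = 0.3007 g BOD₅·(g VSS·d)⁻¹.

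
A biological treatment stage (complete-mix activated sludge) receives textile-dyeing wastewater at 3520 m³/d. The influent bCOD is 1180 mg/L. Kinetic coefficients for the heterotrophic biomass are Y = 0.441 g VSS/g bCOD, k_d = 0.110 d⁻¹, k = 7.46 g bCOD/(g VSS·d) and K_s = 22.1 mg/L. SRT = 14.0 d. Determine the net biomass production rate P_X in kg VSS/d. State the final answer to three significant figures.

P_X ≈ 720 kg VSS/d

For a completely mixed reactor with recycle the Lawrence–McCarty relation gives S = K_s·(1 + k_d·θ_c) / [θ_c·(Y·k − k_d) − 1] = 22.1 × (1 + 0.110 × 14.0) / [14.0 × (0.441 × 7.46 − 0.110) − 1] = 56.13 / 43.52 = 1.290 mg/L.
Y_obs = Y / (1 + k_d θ_c) = 0.441 / (1 + 0.110 × 14.0) = 0.441 / 2.540 = 0.1736.
Substrate removed = Q·(S₀ − S) = 3520 m³/d × (1180 − 1.29) g/m³ = 4.15×10^6 g/d = 4149 kg/d.
Biomass produced: P_X = Y_obs·Q·ΔS = 0.1736 × 4149 ≈ 720.4 kg VSS/d.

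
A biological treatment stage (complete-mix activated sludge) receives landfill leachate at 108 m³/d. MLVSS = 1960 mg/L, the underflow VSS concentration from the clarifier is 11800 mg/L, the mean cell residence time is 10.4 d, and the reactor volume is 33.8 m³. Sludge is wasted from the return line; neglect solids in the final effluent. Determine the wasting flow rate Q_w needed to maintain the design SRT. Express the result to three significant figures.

Wasting from the return line (neglecting effluent solids): Q_w = V·X / (θ_c·X_r) = 33.80 × 1960 / (10.4 × 11800) = 0.5398 m³/d.

Q_w ≈ 0.540 m³/d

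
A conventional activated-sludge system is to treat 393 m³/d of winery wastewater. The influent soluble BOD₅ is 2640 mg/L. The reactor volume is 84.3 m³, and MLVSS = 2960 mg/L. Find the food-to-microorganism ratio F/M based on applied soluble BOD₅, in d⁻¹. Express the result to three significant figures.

F/M ≈ 4.16 d⁻¹

Food-to-microorganism ratio F/M = Q S₀ / (V X) = 393 × 2640 / (84.30 × 2960) = 4.158 d⁻¹.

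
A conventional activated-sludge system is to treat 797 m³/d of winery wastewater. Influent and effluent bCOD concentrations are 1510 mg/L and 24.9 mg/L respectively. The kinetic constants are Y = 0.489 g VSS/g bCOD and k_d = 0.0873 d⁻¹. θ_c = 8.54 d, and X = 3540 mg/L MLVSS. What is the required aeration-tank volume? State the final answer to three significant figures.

Rearranging the biomass balance for a CMAS with decay, V = Y·Q·ΔS·θ_c / [X·(1+k_d θ_c)] = 0.489 × 797 × (1510 − 24.9) × 8.54 / [3540 × (1 + 0.0873 × 8.54)] = 4.94×10^6 / 6179 = 799.9 m³.

V ≈ 800 m³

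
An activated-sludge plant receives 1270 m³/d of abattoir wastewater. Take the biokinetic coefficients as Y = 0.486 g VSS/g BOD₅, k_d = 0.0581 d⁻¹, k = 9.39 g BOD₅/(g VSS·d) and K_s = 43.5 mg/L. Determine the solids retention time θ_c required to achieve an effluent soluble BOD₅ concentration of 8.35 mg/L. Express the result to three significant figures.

θ_c ≈ 1.48 d

From 1/θ_c = Y·k·S/(K_s + S) − k_d: Y·k·S/(K_s+S) = 0.486 × 9.39 × 8.35 / (43.5 + 8.35) = 0.7349 d⁻¹.
Then 1/θ_c = μ − k_d = 0.7349 − 0.0581 = 0.6768 d⁻¹, giving θ_c = 1.477 d.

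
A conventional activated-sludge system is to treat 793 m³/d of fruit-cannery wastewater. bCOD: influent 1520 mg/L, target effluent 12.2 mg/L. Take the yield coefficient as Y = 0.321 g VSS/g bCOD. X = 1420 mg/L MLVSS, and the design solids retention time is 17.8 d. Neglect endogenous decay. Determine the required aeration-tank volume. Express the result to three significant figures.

V ≈ 4810 m³

With k_d = 0 the design equation reduces to V = Y Q (S₀−S) θ_c / X = 0.321 × 793 × (1520 − 12.2) × 17.8 / 1420 = 4811 m³.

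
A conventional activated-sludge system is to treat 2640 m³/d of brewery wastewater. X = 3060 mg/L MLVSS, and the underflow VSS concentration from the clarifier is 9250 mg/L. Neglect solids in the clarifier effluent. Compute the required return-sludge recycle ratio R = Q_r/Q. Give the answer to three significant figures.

R ≈ 0.494

Mass balance around the secondary clarifier (neglecting effluent solids): R = X / (X_r − X) = 3060 / (9250 − 3060) = 0.4943.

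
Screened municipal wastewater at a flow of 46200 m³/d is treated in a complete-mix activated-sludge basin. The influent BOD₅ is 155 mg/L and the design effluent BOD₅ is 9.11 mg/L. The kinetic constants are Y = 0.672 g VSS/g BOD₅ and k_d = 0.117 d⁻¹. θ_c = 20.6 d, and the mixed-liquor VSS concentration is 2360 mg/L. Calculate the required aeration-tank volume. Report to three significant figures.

V ≈ 11600 m³

Steady-state biomass mass balance: V·X·(1 + k_d·θ_c) = Y·Q·(S₀ − S)·θ_c, so V = 0.672 × 46200 × (155 − 9.11) × 20.6 / [2360 × (1 + 0.117 × 20.6)] = 9.33×10^7 / 8048 = 11593 m³.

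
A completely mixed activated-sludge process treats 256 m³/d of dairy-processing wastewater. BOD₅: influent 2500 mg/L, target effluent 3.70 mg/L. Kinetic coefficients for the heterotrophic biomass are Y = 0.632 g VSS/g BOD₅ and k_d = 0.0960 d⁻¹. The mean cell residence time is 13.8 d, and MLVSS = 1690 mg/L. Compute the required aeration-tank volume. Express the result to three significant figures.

V ≈ 1420 m³

Steady-state biomass mass balance: V·X·(1 + k_d·θ_c) = Y·Q·(S₀ − S)·θ_c, so V = 0.632 × 256 × (2500 − 3.70) × 13.8 / [1690 × (1 + 0.0960 × 13.8)] = 5.57×10^6 / 3929 = 1419 m³.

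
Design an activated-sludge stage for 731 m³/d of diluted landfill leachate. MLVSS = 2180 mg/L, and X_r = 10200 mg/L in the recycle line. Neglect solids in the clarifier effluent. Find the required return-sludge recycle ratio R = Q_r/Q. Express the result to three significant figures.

Solids balance on the clarifier gives (1+R)X = R·X_r, so R = X/(X_r − X) = 2180 / (10200 − 2180) = 0.2718.

R ≈ 0.272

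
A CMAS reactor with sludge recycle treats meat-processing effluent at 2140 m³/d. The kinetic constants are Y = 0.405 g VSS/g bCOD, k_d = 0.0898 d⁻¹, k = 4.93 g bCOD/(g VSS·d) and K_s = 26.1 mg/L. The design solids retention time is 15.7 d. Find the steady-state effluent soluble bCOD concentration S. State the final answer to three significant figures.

S ≈ 2.17 mg/L

For a completely mixed reactor with recycle the Lawrence–McCarty relation gives S = K_s·(1 + k_d·θ_c) / [θ_c·(Y·k − k_d) − 1] = 26.1 × (1 + 0.0898 × 15.7) / [15.7 × (0.405 × 4.93 − 0.0898) − 1] = 62.90 / 28.94 = 2.174 mg/L.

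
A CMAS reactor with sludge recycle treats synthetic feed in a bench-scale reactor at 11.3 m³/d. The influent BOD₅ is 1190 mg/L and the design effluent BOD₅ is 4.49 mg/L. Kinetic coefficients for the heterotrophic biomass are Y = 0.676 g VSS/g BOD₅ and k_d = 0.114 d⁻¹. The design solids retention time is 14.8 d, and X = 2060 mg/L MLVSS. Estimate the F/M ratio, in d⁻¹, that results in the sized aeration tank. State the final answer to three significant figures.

From the SRT design equation V = Y Q (S₀−S) θ_c / [X (1 + k_d θ_c)] = 0.676 × 11.3 × (1190 − 4.49) × 14.8 / [2060 × (1 + 0.114 × 14.8)] = 1.34×10^5 / 5536 = 24.21 m³.
F/M = applied load / biomass = Q·S₀/(V·X) = 11.3 × 1190 / (24.21 × 2060) = 0.2696 d⁻¹.

F/M ≈ 0.270 d⁻¹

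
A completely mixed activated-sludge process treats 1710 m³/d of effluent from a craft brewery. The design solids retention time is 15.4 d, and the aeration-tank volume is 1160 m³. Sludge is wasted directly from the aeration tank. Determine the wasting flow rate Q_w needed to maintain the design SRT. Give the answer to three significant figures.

Wasting from the aeration tank: Q_w = V / θ_c = 1160 / 15.4 = 75.32 m³/d.

Q_w ≈ 75.3 m³/d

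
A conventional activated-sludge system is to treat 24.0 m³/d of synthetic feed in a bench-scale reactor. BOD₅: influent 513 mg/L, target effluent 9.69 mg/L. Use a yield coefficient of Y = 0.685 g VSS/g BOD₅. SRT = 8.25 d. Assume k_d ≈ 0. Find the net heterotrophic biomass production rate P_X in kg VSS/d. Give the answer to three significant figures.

P_X ≈ 8.27 kg VSS/d

With endogenous decay neglected, the observed yield equals the true yield: Y_obs = Y = 0.685 g VSS/g BOD₅.
ΔS = 513 − 9.69 = 503.3 mg/L, so the substrate removal rate is 24.0 × 503.3/1000 = 12.08 kg BOD₅/d.
Biomass produced: P_X = Y_obs·Q·ΔS = 0.6850 × 12.08 ≈ 8.274 kg VSS/d.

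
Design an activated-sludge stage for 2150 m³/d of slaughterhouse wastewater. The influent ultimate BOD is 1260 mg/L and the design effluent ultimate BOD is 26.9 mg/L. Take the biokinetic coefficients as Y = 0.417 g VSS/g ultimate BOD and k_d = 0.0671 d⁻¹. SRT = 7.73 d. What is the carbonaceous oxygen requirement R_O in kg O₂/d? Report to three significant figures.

R_O ≈ 1620 kg O₂/d

Y_obs = Y / (1 + k_d θ_c) = 0.417 / (1 + 0.0671 × 7.73) = 0.417 / 1.519 = 0.2746.
Substrate removed = Q·(S₀ − S) = 2150 m³/d × (1260 − 26.9) g/m³ = 2.65×10^6 g/d = 2651 kg/d.
Biomass synthesised: P_X = Y_obs × 2651 = 728.0 kg VSS/d.
Carbonaceous O₂ demand = substrate oxidised − cell-mass equivalent = 2651 − 1.42 × 728.0 = 1617 kg O₂/d.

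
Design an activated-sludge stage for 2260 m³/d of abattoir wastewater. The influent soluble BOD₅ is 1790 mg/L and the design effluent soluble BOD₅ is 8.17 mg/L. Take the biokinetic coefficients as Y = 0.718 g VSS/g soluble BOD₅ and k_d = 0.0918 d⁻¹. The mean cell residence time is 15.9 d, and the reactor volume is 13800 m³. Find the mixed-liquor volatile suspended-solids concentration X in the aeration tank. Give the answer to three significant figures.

Solving the biomass balance for X: X = Y Q (S₀−S) θ_c / [V (1+k_d θ_c)] = 0.718 × 2260 × (1790 − 8.17) × 15.9 / [13800 × (1 + 0.0918 × 15.9)] = 1354 mg/L.

X ≈ 1350 mg/L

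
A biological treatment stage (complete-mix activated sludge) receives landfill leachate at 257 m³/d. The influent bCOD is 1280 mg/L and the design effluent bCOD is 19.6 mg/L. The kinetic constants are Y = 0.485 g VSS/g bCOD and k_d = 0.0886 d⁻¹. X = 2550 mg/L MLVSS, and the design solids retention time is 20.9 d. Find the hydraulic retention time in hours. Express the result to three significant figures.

τ ≈ 42.2 h

From the SRT design equation V = Y Q (S₀−S) θ_c / [X (1 + k_d θ_c)] = 0.485 × 257 × (1280 − 19.6) × 20.9 / [2550 × (1 + 0.0886 × 20.9)] = 3.28×10^6 / 7272 = 451.5 m³.
HRT = V/Q = 451.5 m³ / 257 m³·d⁻¹ = 1.757 d × 24 = 42.17 h.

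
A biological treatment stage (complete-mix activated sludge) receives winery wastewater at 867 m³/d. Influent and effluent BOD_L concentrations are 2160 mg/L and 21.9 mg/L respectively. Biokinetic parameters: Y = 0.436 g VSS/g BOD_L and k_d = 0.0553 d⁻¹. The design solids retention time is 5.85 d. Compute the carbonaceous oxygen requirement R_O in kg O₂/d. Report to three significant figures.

R_O ≈ 987 kg O₂/d

The observed yield is Y_obs = Y/(1 + k_d·θ_c) = 0.436 / (1 + 0.0553 × 5.85) = 0.436 / 1.324 = 0.3294 g VSS per g BOD_L removed.
ΔS = 2160 − 21.9 = 2138 mg/L, so the substrate removal rate is 867 × 2138/1000 = 1854 kg BOD_L/d.
P_X = Y_obs·Q·(S₀ − S) = 0.3294 × 1854 = 610.7 kg VSS/d.
R_O = Q·(S₀ − S) − 1.42·P_X = 1854 − 1.42 × 610.7 = 986.6 kg O₂/d.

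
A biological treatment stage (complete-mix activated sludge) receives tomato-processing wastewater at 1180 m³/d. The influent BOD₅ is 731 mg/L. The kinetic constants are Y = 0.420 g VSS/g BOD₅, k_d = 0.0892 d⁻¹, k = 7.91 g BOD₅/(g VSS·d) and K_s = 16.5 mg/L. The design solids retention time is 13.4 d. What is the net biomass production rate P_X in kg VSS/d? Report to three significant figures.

Effluent substrate depends only on kinetics and SRT: S = K_s(1 + k_d θ_c) / [θ_c(Yk − k_d) − 1] = 16.5 × (1 + 0.0892 × 13.4) / [13.4 × (0.420 × 7.91 − 0.0892) − 1] = 36.22 / 42.32 = 0.8559 mg/L.
Observed yield with endogenous decay: Y_obs = Y / (1 + k_d·θ_c) = 0.420 / (1 + 0.0892 × 13.4) = 0.420 / 2.195 = 0.1913 g VSS/g BOD₅.
ΔS = 731 − 0.856 = 730.1 mg/L, so the substrate removal rate is 1180 × 730.1/1000 = 861.6 kg BOD₅/d.
P_X = Y_obs · Q(S₀ − S) = 0.1913 × 861.6 = 164.8 kg VSS/d.

P_X ≈ 165 kg VSS/d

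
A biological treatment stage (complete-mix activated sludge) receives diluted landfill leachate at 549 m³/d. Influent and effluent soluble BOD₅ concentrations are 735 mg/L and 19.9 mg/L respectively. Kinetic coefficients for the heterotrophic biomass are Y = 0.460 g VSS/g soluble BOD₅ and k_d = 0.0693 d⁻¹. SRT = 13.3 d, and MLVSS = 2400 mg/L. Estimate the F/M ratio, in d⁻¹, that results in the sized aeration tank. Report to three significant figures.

F/M ≈ 0.323 d⁻¹

From the SRT design equation V = Y Q (S₀−S) θ_c / [X (1 + k_d θ_c)] = 0.460 × 549 × (735 − 19.9) × 13.3 / [2400 × (1 + 0.0693 × 13.3)] = 2.4×10^6 / 4612 = 520.8 m³.
Food-to-microorganism ratio F/M = Q S₀ / (V X) = 549 × 735 / (520.8 × 2400) = 0.3228 d⁻¹.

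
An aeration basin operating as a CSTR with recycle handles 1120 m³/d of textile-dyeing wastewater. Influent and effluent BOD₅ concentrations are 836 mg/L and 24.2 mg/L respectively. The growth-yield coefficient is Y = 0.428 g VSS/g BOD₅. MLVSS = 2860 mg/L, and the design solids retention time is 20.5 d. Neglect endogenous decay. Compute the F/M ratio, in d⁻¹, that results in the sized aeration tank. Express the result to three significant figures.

V·X = Y·Q·ΔS·θ_c gives V = 0.428 × 1120 × (836 − 24.2) × 20.5 / 2860 = 2789 m³.
Food-to-microorganism ratio F/M = Q S₀ / (V X) = 1120 × 836 / (2789 × 2860) = 0.1174 d⁻¹.

F/M ≈ 0.117 d⁻¹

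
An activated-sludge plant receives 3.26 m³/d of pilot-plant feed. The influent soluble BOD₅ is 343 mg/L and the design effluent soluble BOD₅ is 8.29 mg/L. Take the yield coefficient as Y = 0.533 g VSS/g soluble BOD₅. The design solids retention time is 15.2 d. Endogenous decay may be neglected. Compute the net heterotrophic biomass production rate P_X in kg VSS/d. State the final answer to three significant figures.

With endogenous decay neglected, the observed yield equals the true yield: Y_obs = Y = 0.533 g VSS/g soluble BOD₅.
Mass of soluble BOD₅ removed per day: Q(S₀ − S) = 3.26 × 334.7 g/m³ = 1.091 kg/d.
Biomass produced: P_X = Y_obs·Q·ΔS = 0.5330 × 1.091 ≈ 0.5816 kg VSS/d.

P_X ≈ 0.582 kg VSS/d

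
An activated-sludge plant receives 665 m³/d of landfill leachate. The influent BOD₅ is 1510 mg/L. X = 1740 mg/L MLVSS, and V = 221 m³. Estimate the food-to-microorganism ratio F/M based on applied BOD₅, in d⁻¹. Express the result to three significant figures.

F/M ≈ 2.61 d⁻¹

F/M = Q·S₀ / (V·X) = 665 × 1510 / (221.0 × 1740) = 2.611 g BOD₅·(g VSS·d)⁻¹.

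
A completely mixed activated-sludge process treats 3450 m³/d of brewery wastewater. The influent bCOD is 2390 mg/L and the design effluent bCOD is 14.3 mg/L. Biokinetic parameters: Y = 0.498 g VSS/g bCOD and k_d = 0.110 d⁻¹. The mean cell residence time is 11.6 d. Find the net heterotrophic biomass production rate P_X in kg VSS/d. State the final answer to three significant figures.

P_X ≈ 1790 kg VSS/d

Y_obs = Y / (1 + k_d θ_c) = 0.498 / (1 + 0.110 × 11.6) = 0.498 / 2.276 = 0.2188.
ΔS = 2390 − 14.3 = 2376 mg/L, so the substrate removal rate is 3450 × 2376/1000 = 8196 kg bCOD/d.
Biomass produced: P_X = Y_obs·Q·ΔS = 0.2188 × 8196 ≈ 1793 kg VSS/d.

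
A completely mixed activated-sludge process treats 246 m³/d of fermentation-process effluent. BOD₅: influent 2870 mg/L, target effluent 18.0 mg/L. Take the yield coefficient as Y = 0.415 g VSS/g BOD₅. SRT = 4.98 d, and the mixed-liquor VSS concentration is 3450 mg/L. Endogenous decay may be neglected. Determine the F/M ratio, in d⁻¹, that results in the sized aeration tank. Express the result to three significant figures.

With k_d = 0 the design equation reduces to V = Y Q (S₀−S) θ_c / X = 0.415 × 246 × (2870 − 18.0) × 4.98 / 3450 = 420.3 m³.
F/M = applied load / biomass = Q·S₀/(V·X) = 246 × 2870 / (420.3 × 3450) = 0.4869 d⁻¹.

F/M ≈ 0.487 d⁻¹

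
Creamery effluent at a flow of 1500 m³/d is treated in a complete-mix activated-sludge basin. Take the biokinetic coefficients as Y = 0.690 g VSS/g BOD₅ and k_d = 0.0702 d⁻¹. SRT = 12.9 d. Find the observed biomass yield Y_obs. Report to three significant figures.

Observed yield with endogenous decay: Y_obs = Y / (1 + k_d·θ_c) = 0.690 / (1 + 0.0702 × 12.9) = 0.690 / 1.906 = 0.3621 g VSS/g BOD₅.

Y_obs ≈ 0.362 g VSS/g BOD₅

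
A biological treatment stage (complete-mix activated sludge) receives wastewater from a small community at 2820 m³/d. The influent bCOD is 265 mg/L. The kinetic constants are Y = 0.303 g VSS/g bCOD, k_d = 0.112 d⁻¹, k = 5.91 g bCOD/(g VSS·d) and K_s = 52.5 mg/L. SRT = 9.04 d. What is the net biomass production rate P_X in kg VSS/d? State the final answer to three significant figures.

Effluent substrate depends only on kinetics and SRT: S = K_s(1 + k_d θ_c) / [θ_c(Yk − k_d) − 1] = 52.5 × (1 + 0.112 × 9.04) / [9.04 × (0.303 × 5.91 − 0.112) − 1] = 105.7 / 14.18 = 7.453 mg/L.
Correct the yield for decay: Y_obs = Y/(1 + k_d θ_c) = 0.303 / (1 + 0.112 × 9.04) = 0.303 / 2.012 = 0.1506.
ΔS = 265 − 7.45 = 257.6 mg/L, so the substrate removal rate is 2820 × 257.6/1000 = 726.3 kg bCOD/d.
So the net sludge growth is P_X = 0.1506 × 726.3 = 109.4 kg VSS/d.

P_X ≈ 109 kg VSS/d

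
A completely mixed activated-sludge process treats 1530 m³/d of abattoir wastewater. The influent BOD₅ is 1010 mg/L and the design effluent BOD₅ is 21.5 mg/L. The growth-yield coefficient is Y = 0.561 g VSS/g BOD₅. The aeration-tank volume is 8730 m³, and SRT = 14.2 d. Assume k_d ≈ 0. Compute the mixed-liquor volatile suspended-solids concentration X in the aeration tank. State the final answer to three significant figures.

From V·X = Y·Q·(S₀ − S)·θ_c (decay neglected): X = 0.561 × 1530 × (1010 − 21.5) × 14.2 / 8730 = 1380 mg/L.

X ≈ 1380 mg/L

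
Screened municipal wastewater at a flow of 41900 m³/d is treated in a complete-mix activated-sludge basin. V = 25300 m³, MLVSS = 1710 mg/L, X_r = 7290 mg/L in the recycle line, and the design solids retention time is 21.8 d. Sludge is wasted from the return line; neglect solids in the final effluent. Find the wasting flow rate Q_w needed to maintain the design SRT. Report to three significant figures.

Q_w ≈ 272 m³/d

θ_c = V·X/(Q_w·X_r) when wasting from the recycle, so Q_w = V·X/(θ_c·X_r) = 25300 × 1710 / (21.8 × 7290) = 272.2 m³/d.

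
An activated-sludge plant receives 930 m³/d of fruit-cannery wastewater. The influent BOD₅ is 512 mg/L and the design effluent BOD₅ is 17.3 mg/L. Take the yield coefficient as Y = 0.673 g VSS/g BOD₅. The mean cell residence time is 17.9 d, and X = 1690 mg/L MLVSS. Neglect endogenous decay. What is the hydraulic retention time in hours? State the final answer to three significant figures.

With k_d = 0 the design equation reduces to V = Y Q (S₀−S) θ_c / X = 0.673 × 930 × (512 − 17.3) × 17.9 / 1690 = 3279 m³.
τ = V/Q = 3279/930 = 3.526 d, or 84.63 h.

τ ≈ 84.6 h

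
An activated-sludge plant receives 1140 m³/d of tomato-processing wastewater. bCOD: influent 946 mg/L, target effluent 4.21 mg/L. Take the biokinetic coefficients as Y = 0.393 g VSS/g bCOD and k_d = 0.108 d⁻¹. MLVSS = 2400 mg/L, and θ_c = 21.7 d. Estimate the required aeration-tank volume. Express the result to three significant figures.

V ≈ 1140 m³

From the SRT design equation V = Y Q (S₀−S) θ_c / [X (1 + k_d θ_c)] = 0.393 × 1140 × (946 − 4.21) × 21.7 / [2400 × (1 + 0.108 × 21.7)] = 9.16×10^6 / 8025 = 1141 m³.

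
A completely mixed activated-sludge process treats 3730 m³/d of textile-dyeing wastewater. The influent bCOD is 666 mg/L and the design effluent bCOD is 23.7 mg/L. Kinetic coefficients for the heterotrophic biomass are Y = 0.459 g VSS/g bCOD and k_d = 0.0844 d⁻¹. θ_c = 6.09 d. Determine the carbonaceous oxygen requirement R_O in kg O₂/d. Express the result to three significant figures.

The observed yield is Y_obs = Y/(1 + k_d·θ_c) = 0.459 / (1 + 0.0844 × 6.09) = 0.459 / 1.514 = 0.3032 g VSS per g bCOD removed.
Q·(S₀ − S) = 3730 × (666 − 23.7) × 10⁻³ = 2396 kg/d removed.
Net sludge production P_X = 0.3032 × 2396 = 726.3 kg VSS/d.
R_O = Q·(S₀ − S) − 1.42·P_X = 2396 − 1.42 × 726.3 = 1364 kg O₂/d.

R_O ≈ 1360 kg O₂/d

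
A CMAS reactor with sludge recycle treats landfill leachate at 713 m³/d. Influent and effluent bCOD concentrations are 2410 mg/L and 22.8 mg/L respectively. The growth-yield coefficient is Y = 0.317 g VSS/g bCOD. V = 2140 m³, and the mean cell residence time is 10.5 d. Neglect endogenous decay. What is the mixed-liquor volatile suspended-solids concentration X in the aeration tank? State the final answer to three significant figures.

X ≈ 2650 mg/L

Without decay, X = Y Q (S₀−S) θ_c / V = 0.317 × 713 × (2410 − 22.8) × 10.5 / 2140 = 2647 mg/L.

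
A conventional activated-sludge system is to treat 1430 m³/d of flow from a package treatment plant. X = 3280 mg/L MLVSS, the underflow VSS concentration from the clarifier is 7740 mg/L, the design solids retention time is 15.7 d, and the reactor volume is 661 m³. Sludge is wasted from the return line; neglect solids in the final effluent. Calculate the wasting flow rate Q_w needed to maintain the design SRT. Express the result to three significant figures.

Wasting from the return line (neglecting effluent solids): Q_w = V·X / (θ_c·X_r) = 661.0 × 3280 / (15.7 × 7740) = 17.84 m³/d.

Q_w ≈ 17.8 m³/d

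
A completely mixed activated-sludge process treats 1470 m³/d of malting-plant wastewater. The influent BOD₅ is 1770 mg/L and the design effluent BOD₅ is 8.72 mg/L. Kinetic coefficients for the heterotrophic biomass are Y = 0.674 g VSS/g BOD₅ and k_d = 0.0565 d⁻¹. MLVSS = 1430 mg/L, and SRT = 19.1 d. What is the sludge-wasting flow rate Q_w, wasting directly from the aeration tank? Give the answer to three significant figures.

Q_w ≈ 587 m³/d

From the SRT design equation V = Y Q (S₀−S) θ_c / [X (1 + k_d θ_c)] = 0.674 × 1470 × (1770 − 8.72) × 19.1 / [1430 × (1 + 0.0565 × 19.1)] = 3.33×10^7 / 2973 = 11210 m³.
With mixed-liquor wasting, θ_c = V/Q_w, so Q_w = V/θ_c = 11210/19.1 = 586.9 m³/d.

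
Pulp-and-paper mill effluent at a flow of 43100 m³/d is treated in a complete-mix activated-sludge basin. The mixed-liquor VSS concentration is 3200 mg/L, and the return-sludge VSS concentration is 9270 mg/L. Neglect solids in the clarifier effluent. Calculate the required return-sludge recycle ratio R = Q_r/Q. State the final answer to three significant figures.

R = Q_r/Q = X/(X_r − X) = 3200 / (9270 − 3200) = 0.5272.

R ≈ 0.527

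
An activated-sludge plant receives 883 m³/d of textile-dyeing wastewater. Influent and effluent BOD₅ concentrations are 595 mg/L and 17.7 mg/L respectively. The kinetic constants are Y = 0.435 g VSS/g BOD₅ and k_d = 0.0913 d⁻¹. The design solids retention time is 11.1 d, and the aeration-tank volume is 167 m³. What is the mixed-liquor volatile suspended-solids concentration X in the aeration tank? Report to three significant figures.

X ≈ 7320 mg/L

From V·X·(1 + k_d·θ_c) = Y·Q·(S₀ − S)·θ_c: X = 0.435 × 883 × (595 − 17.7) × 11.1 / [167 × (1 + 0.0913 × 11.1)] = 7320 mg/L.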